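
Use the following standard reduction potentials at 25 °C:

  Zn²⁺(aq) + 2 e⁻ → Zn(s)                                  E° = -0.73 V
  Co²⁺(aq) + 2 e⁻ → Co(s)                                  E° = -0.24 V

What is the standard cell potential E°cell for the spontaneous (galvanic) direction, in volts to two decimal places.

+0.49 V

The Co²⁺/Co couple has the higher reduction potential, so it is the cathode; Zn²⁺/Zn is oxidised at the anode.
E°cell = E°(cathode) − E°(anode) = (-0.24) − (-0.73) = +0.49 V.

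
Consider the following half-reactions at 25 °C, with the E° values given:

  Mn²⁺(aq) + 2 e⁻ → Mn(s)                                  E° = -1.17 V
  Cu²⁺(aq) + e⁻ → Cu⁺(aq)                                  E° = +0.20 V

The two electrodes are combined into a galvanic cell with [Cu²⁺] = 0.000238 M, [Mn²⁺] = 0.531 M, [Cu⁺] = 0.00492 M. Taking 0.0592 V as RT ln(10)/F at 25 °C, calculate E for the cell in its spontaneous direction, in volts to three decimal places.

+1.300 V

Cu²⁺/Cu⁺ is the cathode (higher E°), Mn²⁺/Mn the anode: E°cell = +0.20 − (-1.17) = +1.37 V, n = 2.
Overall: 2 Cu²⁺(aq) + Mn(s) → 2 Cu⁺(aq) + Mn²⁺(aq)
Q = [Cu⁺]^2·[Mn²⁺] / ([Cu²⁺]^2); log Q = 2.356.
E = E° − (0.0592/n) log Q = +1.37 − (0.0592/2)(2.356) = +1.300 V.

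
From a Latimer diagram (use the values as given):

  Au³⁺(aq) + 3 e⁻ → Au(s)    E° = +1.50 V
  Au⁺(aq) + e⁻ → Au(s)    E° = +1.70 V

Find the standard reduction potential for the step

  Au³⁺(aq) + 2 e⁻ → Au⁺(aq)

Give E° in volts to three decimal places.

+1.400 V

Sequential free energies add, so n₃E°₃ = n₁E°₁ + n₂E°₂.
With n₃ = 3, and the known step contributing 1×(+1.70) V, the unknown satisfies 2·E° = 3×(+1.50) − 1×(+1.70) = +2.800.
E° = +2.800 / 2 = +1.400 V.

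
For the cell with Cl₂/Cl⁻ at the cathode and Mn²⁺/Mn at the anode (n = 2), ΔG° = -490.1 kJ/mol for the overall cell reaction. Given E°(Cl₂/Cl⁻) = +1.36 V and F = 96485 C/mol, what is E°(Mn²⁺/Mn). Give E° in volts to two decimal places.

E°cell = −ΔG°/(nF) = −(-490.1×10³)/((2)(96485)) = +2.540 V.
Since Cl₂/Cl⁻ is the cathode and Mn²⁺/Mn the anode, E°cell = E°(Cl₂/Cl⁻) − E°(Mn²⁺/Mn).
So E°(Mn²⁺/Mn) = E°(Cl₂/Cl⁻) − E°cell = (+1.36) − (+2.540) = -1.18 V.

-1.18 V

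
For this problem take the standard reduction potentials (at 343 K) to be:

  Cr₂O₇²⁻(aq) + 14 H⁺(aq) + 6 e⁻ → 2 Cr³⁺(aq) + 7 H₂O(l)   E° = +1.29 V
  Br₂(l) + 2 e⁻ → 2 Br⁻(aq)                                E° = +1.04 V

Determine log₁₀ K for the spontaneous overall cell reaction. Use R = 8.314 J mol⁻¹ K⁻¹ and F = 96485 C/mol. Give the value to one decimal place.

Cathode: Cr₂O₇²⁻/Cr³⁺; anode: Br₂/Br⁻. E°cell = (+1.29) − (+1.04) = +0.25 V, with n = 6.
ΔG° = −nFE° = −RT ln K, so ln K = nFE°/(RT) = (6)(96485)(+0.25) / ((8.314)(343)) = 50.751.
log₁₀ K = 50.751 / ln 10 = 22.0.

22.0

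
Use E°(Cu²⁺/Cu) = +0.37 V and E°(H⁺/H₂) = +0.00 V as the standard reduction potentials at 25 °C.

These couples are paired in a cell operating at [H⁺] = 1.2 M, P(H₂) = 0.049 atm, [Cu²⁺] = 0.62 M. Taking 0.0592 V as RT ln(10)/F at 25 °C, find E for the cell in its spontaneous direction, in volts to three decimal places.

Cu²⁺/Cu is the cathode (higher E°), H⁺/H₂ the anode: E°cell = +0.37 − (+0.00) = +0.37 V, n = 2.
Overall: Cu²⁺(aq) + H₂(g) → Cu(s) + 2 H⁺(aq)
Q = [H⁺]^2 / ([Cu²⁺]·P(H₂)); log Q = 1.676.
E = E° − (0.0592/n) log Q = +0.37 − (0.0592/2)(1.676) = +0.320 V.

+0.320 V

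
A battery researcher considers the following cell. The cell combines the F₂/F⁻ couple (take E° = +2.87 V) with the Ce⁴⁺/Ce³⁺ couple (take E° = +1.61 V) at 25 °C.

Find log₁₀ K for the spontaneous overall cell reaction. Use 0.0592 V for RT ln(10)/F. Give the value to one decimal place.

42.6

Cathode: F₂/F⁻; anode: Ce⁴⁺/Ce³⁺. E°cell = +1.26 V, n = 2.
log K = nE°cell / 0.0592 = (2)(+1.26) / 0.0592 = 42.6.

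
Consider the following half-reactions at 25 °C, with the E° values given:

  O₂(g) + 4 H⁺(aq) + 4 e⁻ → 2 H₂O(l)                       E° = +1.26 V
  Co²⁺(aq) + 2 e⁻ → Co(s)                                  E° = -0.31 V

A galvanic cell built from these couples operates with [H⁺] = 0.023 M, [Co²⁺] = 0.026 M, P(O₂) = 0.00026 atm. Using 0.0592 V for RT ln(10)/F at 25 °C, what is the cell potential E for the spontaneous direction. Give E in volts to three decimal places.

+1.467 V

O₂/H₂O is the cathode (higher E°), Co²⁺/Co the anode: E°cell = +1.26 − (-0.31) = +1.57 V, n = 4.
Overall: O₂(g) + 4 H⁺(aq) + 2 Co(s) → 2 H₂O(l) + 2 Co²⁺(aq)
Q = [Co²⁺]^2 / (P(O₂)·[H⁺]^4); log Q = 6.968.
E = E° − (0.0592/n) log Q = +1.57 − (0.0592/4)(6.968) = +1.467 V.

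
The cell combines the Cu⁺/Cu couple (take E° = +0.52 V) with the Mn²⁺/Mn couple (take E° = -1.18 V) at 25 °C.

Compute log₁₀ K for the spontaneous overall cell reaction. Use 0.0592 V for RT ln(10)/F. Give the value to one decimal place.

57.4

Cathode: Cu⁺/Cu; anode: Mn²⁺/Mn. E°cell = +1.70 V, n = 2.
log K = nE°cell / 0.0592 = (2)(+1.70) / 0.0592 = 57.4.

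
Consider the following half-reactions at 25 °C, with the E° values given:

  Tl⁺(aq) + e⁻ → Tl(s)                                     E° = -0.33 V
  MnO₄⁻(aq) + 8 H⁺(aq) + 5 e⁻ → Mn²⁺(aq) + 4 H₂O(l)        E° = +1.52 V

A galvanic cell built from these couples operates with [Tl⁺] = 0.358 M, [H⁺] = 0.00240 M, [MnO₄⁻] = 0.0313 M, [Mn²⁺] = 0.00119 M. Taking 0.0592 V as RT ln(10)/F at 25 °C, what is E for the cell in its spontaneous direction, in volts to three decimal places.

+1.645 V

MnO₄⁻/Mn²⁺ is the cathode (higher E°), Tl⁺/Tl the anode: E°cell = +1.52 − (-0.33) = +1.85 V, n = 5.
Overall: MnO₄⁻(aq) + 8 H⁺(aq) + 5 Tl(s) → Mn²⁺(aq) + 4 H₂O(l) + 5 Tl⁺(aq)
Q = [Mn²⁺]·[Tl⁺]^5 / ([MnO₄⁻]·[H⁺]^8); log Q = 17.308.
E = E° − (0.0592/n) log Q = +1.85 − (0.0592/5)(17.308) = +1.645 V.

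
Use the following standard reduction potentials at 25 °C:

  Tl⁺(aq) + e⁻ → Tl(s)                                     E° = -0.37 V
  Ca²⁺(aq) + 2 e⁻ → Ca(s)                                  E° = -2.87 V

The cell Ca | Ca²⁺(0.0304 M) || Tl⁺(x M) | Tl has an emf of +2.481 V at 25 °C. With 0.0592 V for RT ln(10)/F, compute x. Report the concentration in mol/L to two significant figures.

0.083 M

Tl⁺/Tl is the cathode, Ca²⁺/Ca the anode: E°cell = +2.50 V, n = 2.
Overall reaction: 2 Tl⁺(aq) + Ca(s) → 2 Tl(s) + Ca²⁺(aq); Q = [Ca²⁺]^1/[Tl⁺]^2.
From E = E° − (0.0592/n) log Q: log Q = (E° − E)·n/0.0592 = (+2.50 − (+2.481))·2/0.0592 = 0.6419.
So 2·log[Tl⁺] = 1·log(0.0304) − log Q = -1.5171 − (0.6419) = -2.1590; log[Tl⁺] = -2.1590 / 2 = -1.0795; [Tl⁺] = 10^(-1.0795) ≈ 0.083 M.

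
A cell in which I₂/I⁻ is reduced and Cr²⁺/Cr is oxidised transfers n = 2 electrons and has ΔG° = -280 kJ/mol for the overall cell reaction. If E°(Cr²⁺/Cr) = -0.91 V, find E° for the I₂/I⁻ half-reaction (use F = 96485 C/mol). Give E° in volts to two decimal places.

E°cell = −ΔG°/(nF) = −(-280×10³)/((2)(96485)) = +1.451 V.
Since I₂/I⁻ is the cathode and Cr²⁺/Cr the anode, E°cell = E°(I₂/I⁻) − E°(Cr²⁺/Cr).
So E°(I₂/I⁻) = E°cell + E°(Cr²⁺/Cr) = +1.451 + (-0.91) = +0.54 V.

+0.54 V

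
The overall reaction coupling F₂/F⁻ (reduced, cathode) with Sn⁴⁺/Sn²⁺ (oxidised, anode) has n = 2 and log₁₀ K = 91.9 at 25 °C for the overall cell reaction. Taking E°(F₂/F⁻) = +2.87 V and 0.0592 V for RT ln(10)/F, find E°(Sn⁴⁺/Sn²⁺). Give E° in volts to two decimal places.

+0.15 V

E°cell = (0.0592/n)·log K = (0.0592/2)(91.9) = +2.720 V.
Since F₂/F⁻ is the cathode and Sn⁴⁺/Sn²⁺ the anode, E°cell = E°(F₂/F⁻) − E°(Sn⁴⁺/Sn²⁺).
So E°(Sn⁴⁺/Sn²⁺) = E°(F₂/F⁻) − E°cell = (+2.87) − (+2.720) = +0.15 V.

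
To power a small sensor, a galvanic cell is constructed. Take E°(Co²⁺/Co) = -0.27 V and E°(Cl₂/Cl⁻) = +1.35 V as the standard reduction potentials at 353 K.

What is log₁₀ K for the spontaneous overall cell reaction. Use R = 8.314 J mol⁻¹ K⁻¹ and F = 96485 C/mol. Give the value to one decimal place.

46.3

Cathode: Cl₂/Cl⁻; anode: Co²⁺/Co. E°cell = (+1.35) − (-0.27) = +1.62 V, with n = 2.
ΔG° = −nFE° = −RT ln K, so ln K = nFE°/(RT) = (2)(96485)(+1.62) / ((8.314)(353)) = 106.517.
log₁₀ K = 106.517 / ln 10 = 46.3.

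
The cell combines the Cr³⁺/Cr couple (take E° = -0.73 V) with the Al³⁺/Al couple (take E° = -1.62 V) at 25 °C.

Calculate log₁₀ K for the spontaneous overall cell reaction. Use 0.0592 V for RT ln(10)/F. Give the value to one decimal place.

Cathode: Cr³⁺/Cr; anode: Al³⁺/Al. E°cell = +0.89 V, n = 3.
log K = nE°cell / 0.0592 = (3)(+0.89) / 0.0592 = 45.1.

45.1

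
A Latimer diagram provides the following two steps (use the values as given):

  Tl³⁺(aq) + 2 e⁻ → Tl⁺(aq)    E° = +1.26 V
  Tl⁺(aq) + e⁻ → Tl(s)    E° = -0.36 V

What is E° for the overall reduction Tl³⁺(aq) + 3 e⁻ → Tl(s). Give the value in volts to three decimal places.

+0.720 V

Standard free energies of sequential steps add: ΔG°₃ = ΔG°₁ + ΔG°₂, so n₃E°₃ = n₁E°₁ + n₂E°₂.
E°₃ = (2×+1.26 + 1×-0.36) / 3 = (+2.160) / 3 = +0.720 V.
E° values themselves are not directly additive — weighting by electron count is essential.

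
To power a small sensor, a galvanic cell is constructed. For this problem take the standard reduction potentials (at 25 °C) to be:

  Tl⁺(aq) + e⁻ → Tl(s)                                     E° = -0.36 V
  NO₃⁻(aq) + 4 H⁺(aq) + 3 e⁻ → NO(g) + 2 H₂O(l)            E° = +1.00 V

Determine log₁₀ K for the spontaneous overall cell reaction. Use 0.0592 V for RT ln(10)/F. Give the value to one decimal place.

68.9

Cathode: NO₃⁻/NO; anode: Tl⁺/Tl. E°cell = +1.36 V, n = 3.
log K = nE°cell / 0.0592 = (3)(+1.36) / 0.0592 = 68.9.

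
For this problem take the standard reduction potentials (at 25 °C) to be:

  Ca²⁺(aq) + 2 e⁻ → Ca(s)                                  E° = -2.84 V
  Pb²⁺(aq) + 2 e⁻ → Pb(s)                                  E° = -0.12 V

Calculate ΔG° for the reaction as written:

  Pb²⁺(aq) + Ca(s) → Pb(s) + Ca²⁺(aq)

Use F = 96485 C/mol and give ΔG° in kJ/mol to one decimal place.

As written, Pb²⁺/Pb is reduced (cathode) and Ca²⁺/Ca is oxidised (anode), so E°cell = (-0.12) − (-2.84) = +2.72 V.
Balancing electrons gives n = 2.
ΔG° = −nFE° = −(2)(96485)(+2.72) = -524,878 J = -524.9 kJ/mol.

-524.9 kJ/mol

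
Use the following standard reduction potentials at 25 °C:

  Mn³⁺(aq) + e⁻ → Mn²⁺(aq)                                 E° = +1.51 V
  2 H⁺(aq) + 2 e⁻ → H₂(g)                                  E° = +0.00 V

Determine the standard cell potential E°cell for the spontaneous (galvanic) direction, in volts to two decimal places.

+1.51 V

The Mn³⁺/Mn²⁺ couple has the higher reduction potential, so it is the cathode; H⁺/H₂ is oxidised at the anode.
E°cell = E°(cathode) − E°(anode) = (+1.51) − (+0.00) = +1.51 V.
Since E°cell > 0, the reaction is spontaneous under standard conditions.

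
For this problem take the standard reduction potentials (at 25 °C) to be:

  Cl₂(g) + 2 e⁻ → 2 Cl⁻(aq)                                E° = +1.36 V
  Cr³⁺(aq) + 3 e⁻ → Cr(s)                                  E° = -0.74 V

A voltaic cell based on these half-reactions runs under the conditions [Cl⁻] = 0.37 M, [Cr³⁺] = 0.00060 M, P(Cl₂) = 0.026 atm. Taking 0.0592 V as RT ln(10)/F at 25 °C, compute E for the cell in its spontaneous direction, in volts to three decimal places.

+2.142 V

Cl₂/Cl⁻ is the cathode (higher E°), Cr³⁺/Cr the anode: E°cell = +1.36 − (-0.74) = +2.10 V, n = 6.
Overall: 3 Cl₂(g) + 2 Cr(s) → 6 Cl⁻(aq) + 2 Cr³⁺(aq)
Q = [Cl⁻]^6·[Cr³⁺]^2 / (P(Cl₂)^3); log Q = -4.279.
E = E° − (0.0592/n) log Q = +2.10 − (0.0592/6)(-4.279) = +2.142 V.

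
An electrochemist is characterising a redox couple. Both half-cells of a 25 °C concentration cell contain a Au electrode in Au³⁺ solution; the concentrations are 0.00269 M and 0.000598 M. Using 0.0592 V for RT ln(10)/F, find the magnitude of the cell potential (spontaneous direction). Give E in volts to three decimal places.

For a concentration cell E°cell = 0. The 0.00269 M side is the cathode (reduction is favoured where [Au³⁺] is higher).
With n = 3, E = −(0.0592/3) log([Au³⁺]ₐₙ/[Au³⁺]꜀ₐₜ) = −(0.0592/3) log(0.000598/0.00269) = −(0.0592/3)(-0.653) = +0.013 V.

+0.013 V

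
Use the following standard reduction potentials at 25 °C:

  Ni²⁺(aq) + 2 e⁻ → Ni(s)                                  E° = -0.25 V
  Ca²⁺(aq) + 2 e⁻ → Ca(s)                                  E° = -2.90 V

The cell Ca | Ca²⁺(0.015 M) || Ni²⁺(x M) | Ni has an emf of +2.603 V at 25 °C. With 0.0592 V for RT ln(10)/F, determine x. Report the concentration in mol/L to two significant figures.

Ni²⁺/Ni is the cathode, Ca²⁺/Ca the anode: E°cell = +2.65 V, n = 2.
Overall reaction: Ni²⁺(aq) + Ca(s) → Ni(s) + Ca²⁺(aq); Q = [Ca²⁺]^1/[Ni²⁺]^1.
From E = E° − (0.0592/n) log Q: log Q = (E° − E)·n/0.0592 = (+2.65 − (+2.603))·2/0.0592 = 1.5878.
So 1·log[Ni²⁺] = 1·log(0.015) − log Q = -1.8239 − (1.5878) = -3.4117; [Ni²⁺] = 10^(-3.4117) ≈ 0.00039 M.

0.00039 M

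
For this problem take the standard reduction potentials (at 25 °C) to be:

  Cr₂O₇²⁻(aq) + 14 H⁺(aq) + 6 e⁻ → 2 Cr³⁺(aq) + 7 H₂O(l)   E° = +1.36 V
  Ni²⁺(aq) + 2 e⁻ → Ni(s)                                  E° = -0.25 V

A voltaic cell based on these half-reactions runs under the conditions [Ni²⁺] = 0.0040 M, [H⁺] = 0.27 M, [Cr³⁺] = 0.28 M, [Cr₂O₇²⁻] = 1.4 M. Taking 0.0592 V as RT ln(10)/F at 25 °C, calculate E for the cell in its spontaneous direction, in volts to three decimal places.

+1.615 V

Cr₂O₇²⁻/Cr³⁺ is the cathode (higher E°), Ni²⁺/Ni the anode: E°cell = +1.36 − (-0.25) = +1.61 V, n = 6.
Overall: Cr₂O₇²⁻(aq) + 14 H⁺(aq) + 3 Ni(s) → 2 Cr³⁺(aq) + 7 H₂O(l) + 3 Ni²⁺(aq)
Q = [Cr³⁺]^2·[Ni²⁺]^3 / ([Cr₂O₇²⁻]·[H⁺]^14); log Q = -0.485.
E = E° − (0.0592/n) log Q = +1.61 − (0.0592/6)(-0.485) = +1.615 V.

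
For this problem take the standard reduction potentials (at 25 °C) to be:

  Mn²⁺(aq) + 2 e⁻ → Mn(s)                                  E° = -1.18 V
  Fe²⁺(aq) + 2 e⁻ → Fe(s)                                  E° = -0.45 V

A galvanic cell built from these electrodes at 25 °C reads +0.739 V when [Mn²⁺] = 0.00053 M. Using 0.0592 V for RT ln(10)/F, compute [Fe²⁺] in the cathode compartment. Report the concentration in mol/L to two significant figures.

Fe²⁺/Fe is the cathode, Mn²⁺/Mn the anode: E°cell = +0.73 V, n = 2.
Overall reaction: Fe²⁺(aq) + Mn(s) → Fe(s) + Mn²⁺(aq); Q = [Mn²⁺]^1/[Fe²⁺]^1.
From E = E° − (0.0592/n) log Q: log Q = (E° − E)·n/0.0592 = (+0.73 − (+0.739))·2/0.0592 = -0.3041.
So 1·log[Fe²⁺] = 1·log(0.00053) − log Q = -3.2757 − (-0.3041) = -2.9716; [Fe²⁺] = 10^(-2.9716) ≈ 0.0011 M.

0.0011 M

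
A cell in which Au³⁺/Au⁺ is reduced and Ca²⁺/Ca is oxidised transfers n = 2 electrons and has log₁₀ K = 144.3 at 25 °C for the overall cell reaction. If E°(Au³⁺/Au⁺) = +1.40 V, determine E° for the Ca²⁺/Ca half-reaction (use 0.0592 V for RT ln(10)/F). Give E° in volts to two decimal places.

E°cell = (0.0592/n)·log K = (0.0592/2)(144.3) = +4.271 V.
Since Au³⁺/Au⁺ is the cathode and Ca²⁺/Ca the anode, E°cell = E°(Au³⁺/Au⁺) − E°(Ca²⁺/Ca).
So E°(Ca²⁺/Ca) = E°(Au³⁺/Au⁺) − E°cell = (+1.40) − (+4.271) = -2.87 V.

-2.87 V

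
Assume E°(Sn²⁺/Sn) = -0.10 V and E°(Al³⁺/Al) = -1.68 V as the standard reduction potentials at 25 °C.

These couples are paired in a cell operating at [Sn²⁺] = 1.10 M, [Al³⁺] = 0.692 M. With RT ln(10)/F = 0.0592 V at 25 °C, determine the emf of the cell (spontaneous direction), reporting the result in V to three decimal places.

Sn²⁺/Sn is the cathode (higher E°), Al³⁺/Al the anode: E°cell = -0.10 − (-1.68) = +1.58 V, n = 6.
Overall: 3 Sn²⁺(aq) + 2 Al(s) → 3 Sn(s) + 2 Al³⁺(aq)
Q = [Al³⁺]^2 / ([Sn²⁺]^3); log Q = -0.444.
E = E° − (0.0592/n) log Q = +1.58 − (0.0592/6)(-0.444) = +1.584 V.

+1.584 V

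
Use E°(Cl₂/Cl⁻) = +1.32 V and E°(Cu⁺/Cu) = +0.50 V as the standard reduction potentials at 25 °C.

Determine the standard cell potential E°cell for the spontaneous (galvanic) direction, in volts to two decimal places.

+0.82 V

The Cl₂/Cl⁻ couple has the higher reduction potential, so it is the cathode; Cu⁺/Cu is oxidised at the anode.
E°cell = E°(cathode) − E°(anode) = (+1.32) − (+0.50) = +0.82 V.
Since E°cell > 0, the reaction is spontaneous under standard conditions.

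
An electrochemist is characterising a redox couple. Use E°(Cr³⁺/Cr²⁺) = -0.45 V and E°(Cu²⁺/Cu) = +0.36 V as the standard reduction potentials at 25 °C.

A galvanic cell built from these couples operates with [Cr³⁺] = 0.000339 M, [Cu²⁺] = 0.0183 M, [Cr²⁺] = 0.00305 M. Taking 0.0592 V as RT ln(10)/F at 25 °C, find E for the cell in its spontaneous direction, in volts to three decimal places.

Cu²⁺/Cu is the cathode (higher E°), Cr³⁺/Cr²⁺ the anode: E°cell = +0.36 − (-0.45) = +0.81 V, n = 2.
Overall: Cu²⁺(aq) + 2 Cr²⁺(aq) → Cu(s) + 2 Cr³⁺(aq)
Q = [Cr³⁺]^2 / ([Cu²⁺]·[Cr²⁺]^2); log Q = -0.171.
E = E° − (0.0592/n) log Q = +0.81 − (0.0592/2)(-0.171) = +0.815 V.

+0.815 V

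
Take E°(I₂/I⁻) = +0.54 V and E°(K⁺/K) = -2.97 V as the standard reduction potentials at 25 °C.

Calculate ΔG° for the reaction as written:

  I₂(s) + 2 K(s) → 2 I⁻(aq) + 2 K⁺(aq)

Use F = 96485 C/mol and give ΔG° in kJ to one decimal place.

-677.3 kJ

As written, I₂/I⁻ is reduced (cathode) and K⁺/K is oxidised (anode), so E°cell = (+0.54) − (-2.97) = +3.51 V.
Balancing electrons gives n = 2.
ΔG° = −nFE° = −(2)(96485)(+3.51) = -677,325 J = -677.3 kJ.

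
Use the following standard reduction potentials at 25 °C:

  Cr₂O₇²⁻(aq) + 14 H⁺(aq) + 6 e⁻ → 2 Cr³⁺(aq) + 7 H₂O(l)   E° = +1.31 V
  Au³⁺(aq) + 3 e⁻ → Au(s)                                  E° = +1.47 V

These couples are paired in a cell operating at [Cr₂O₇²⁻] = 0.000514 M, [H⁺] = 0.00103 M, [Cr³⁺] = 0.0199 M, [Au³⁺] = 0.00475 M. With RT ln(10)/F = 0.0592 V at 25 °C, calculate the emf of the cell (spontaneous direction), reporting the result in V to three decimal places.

+0.526 V

Au³⁺/Au is the cathode (higher E°), Cr₂O₇²⁻/Cr³⁺ the anode: E°cell = +1.47 − (+1.31) = +0.16 V, n = 6.
Overall: 2 Au³⁺(aq) + 2 Cr³⁺(aq) + 7 H₂O(l) → 2 Au(s) + Cr₂O₇²⁻(aq) + 14 H⁺(aq)
Q = [Cr₂O₇²⁻]·[H⁺]^14 / ([Au³⁺]^2·[Cr³⁺]^2); log Q = -37.060.
E = E° − (0.0592/n) log Q = +0.16 − (0.0592/6)(-37.060) = +0.526 V.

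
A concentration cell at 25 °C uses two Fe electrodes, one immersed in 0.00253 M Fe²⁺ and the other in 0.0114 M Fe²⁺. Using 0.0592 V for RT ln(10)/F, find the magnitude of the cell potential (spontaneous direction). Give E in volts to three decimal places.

For a concentration cell E°cell = 0. The 0.0114 M side is the cathode (reduction is favoured where [Fe²⁺] is higher).
With n = 2, E = −(0.0592/2) log([Fe²⁺]ₐₙ/[Fe²⁺]꜀ₐₜ) = −(0.0592/2) log(0.00253/0.0114) = −(0.0592/2)(-0.654) = +0.019 V.

+0.019 V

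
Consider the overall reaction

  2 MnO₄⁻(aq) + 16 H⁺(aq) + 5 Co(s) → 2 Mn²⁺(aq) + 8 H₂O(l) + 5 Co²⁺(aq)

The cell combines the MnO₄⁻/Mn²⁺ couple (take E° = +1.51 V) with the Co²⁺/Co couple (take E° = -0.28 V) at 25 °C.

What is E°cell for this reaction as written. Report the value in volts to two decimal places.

The MnO₄⁻/Mn²⁺ couple has the higher reduction potential, so it is the cathode; Co²⁺/Co is oxidised at the anode.
E°cell = E°(cathode) − E°(anode) = (+1.51) − (-0.28) = +1.79 V.
Since E°cell > 0, the reaction is spontaneous under standard conditions.

+1.79 V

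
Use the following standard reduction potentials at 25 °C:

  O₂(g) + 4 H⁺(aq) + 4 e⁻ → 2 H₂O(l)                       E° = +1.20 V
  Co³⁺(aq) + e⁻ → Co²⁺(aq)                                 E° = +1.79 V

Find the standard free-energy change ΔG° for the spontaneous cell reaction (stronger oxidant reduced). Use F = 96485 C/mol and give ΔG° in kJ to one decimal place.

-227.7 kJ

Co³⁺/Co²⁺ (E° = +1.79 V) is the cathode; O₂/H₂O (E° = +1.20 V) is the anode, so E°cell = +0.59 V.
Balancing electrons gives n = 4 (lcm of 1 and 4).
ΔG° = −nFE° = −(4)(96485)(+0.59) = -227,705 J = -227.7 kJ.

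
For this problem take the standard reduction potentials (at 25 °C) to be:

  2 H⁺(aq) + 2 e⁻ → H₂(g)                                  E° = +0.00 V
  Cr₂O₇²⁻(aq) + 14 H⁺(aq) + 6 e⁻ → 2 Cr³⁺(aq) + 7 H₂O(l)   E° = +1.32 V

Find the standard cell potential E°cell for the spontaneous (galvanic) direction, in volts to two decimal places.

+1.32 V

The Cr₂O₇²⁻/Cr³⁺ couple has the higher reduction potential, so it is the cathode; H⁺/H₂ is oxidised at the anode.
E°cell = E°(cathode) − E°(anode) = (+1.32) − (+0.00) = +1.32 V.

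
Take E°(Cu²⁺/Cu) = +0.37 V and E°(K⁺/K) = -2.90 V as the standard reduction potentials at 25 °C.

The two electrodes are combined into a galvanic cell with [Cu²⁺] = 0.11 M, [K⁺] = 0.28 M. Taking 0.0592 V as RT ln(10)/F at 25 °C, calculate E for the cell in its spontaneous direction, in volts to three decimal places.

Cu²⁺/Cu is the cathode (higher E°), K⁺/K the anode: E°cell = +0.37 − (-2.90) = +3.27 V, n = 2.
Overall: Cu²⁺(aq) + 2 K(s) → Cu(s) + 2 K⁺(aq)
Q = [K⁺]^2 / ([Cu²⁺]); log Q = -0.147.
E = E° − (0.0592/n) log Q = +3.27 − (0.0592/2)(-0.147) = +3.274 V.

+3.274 V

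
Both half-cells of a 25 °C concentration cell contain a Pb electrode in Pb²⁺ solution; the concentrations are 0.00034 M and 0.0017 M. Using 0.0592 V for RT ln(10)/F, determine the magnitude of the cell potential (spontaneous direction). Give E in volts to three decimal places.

For a concentration cell E°cell = 0. The 0.0017 M side is the cathode (reduction is favoured where [Pb²⁺] is higher).
With n = 2, E = −(0.0592/2) log([Pb²⁺]ₐₙ/[Pb²⁺]꜀ₐₜ) = −(0.0592/2) log(0.00034/0.0017) = −(0.0592/2)(-0.699) = +0.021 V.

+0.021 V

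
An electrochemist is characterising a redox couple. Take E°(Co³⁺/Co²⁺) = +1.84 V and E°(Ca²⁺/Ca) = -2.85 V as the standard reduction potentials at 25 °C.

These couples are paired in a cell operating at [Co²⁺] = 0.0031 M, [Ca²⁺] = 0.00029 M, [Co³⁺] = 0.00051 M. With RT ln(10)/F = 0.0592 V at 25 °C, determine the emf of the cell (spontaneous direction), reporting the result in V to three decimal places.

Co³⁺/Co²⁺ is the cathode (higher E°), Ca²⁺/Ca the anode: E°cell = +1.84 − (-2.85) = +4.69 V, n = 2.
Overall: 2 Co³⁺(aq) + Ca(s) → 2 Co²⁺(aq) + Ca²⁺(aq)
Q = [Co²⁺]^2·[Ca²⁺] / ([Co³⁺]^2); log Q = -1.970.
E = E° − (0.0592/n) log Q = +4.69 − (0.0592/2)(-1.970) = +4.748 V.

+4.748 V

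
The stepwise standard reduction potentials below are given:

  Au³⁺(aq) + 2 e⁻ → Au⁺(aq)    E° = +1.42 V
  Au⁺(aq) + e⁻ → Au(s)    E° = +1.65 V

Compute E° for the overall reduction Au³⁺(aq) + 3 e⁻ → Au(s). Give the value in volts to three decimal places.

+1.497 V

Adding the free-energy changes (−nFE°) of the two steps gives −n₃FE°₃ = −n₁FE°₁ − n₂FE°₂.
E°₃ = (2×+1.42 + 1×+1.65) / 3 = (+4.490) / 3 = +1.497 V.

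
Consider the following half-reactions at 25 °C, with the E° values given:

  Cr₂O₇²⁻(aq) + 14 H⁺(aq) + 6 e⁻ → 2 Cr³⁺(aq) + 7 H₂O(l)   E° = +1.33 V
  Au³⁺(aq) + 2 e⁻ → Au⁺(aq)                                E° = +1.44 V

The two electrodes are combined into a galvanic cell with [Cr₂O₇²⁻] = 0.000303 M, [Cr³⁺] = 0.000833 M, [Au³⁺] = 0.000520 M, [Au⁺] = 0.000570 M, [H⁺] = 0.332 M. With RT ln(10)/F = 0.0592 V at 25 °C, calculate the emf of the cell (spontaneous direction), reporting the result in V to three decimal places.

+0.149 V

Au³⁺/Au⁺ is the cathode (higher E°), Cr₂O₇²⁻/Cr³⁺ the anode: E°cell = +1.44 − (+1.33) = +0.11 V, n = 6.
Overall: 3 Au³⁺(aq) + 2 Cr³⁺(aq) + 7 H₂O(l) → 3 Au⁺(aq) + Cr₂O₇²⁻(aq) + 14 H⁺(aq)
Q = [Au⁺]^3·[Cr₂O₇²⁻]·[H⁺]^14 / ([Au³⁺]^3·[Cr³⁺]^2); log Q = -3.944.
E = E° − (0.0592/n) log Q = +0.11 − (0.0592/6)(-3.944) = +0.149 V.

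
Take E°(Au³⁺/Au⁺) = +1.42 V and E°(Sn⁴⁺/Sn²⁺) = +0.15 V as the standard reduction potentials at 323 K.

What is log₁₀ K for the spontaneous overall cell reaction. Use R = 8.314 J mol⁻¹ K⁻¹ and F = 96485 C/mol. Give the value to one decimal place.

39.6

Cathode: Au³⁺/Au⁺; anode: Sn⁴⁺/Sn²⁺. E°cell = (+1.42) − (+0.15) = +1.27 V, with n = 2.
ΔG° = −nFE° = −RT ln K, so ln K = nFE°/(RT) = (2)(96485)(+1.27) / ((8.314)(323)) = 91.260.
log₁₀ K = 91.260 / ln 10 = 39.6.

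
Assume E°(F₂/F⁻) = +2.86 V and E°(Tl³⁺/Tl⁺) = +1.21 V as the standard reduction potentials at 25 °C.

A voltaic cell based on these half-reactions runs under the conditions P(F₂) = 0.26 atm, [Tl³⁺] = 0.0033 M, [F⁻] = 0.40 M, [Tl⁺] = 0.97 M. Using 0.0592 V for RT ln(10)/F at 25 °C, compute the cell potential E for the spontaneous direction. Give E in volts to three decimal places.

+1.729 V

F₂/F⁻ is the cathode (higher E°), Tl³⁺/Tl⁺ the anode: E°cell = +2.86 − (+1.21) = +1.65 V, n = 2.
Overall: F₂(g) + Tl⁺(aq) → 2 F⁻(aq) + Tl³⁺(aq)
Q = [F⁻]^2·[Tl³⁺] / (P(F₂)·[Tl⁺]); log Q = -2.679.
E = E° − (0.0592/n) log Q = +1.65 − (0.0592/2)(-2.679) = +1.729 V.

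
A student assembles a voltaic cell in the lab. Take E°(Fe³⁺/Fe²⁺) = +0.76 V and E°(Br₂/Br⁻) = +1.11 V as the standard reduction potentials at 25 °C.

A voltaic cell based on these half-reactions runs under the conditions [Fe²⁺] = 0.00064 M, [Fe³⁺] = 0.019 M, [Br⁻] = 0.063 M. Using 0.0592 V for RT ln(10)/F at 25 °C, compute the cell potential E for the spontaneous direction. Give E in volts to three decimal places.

Br₂/Br⁻ is the cathode (higher E°), Fe³⁺/Fe²⁺ the anode: E°cell = +1.11 − (+0.76) = +0.35 V, n = 2.
Overall: Br₂(l) + 2 Fe²⁺(aq) → 2 Br⁻(aq) + 2 Fe³⁺(aq)
Q = [Br⁻]^2·[Fe³⁺]^2 / ([Fe²⁺]^2); log Q = 0.544.
E = E° − (0.0592/n) log Q = +0.35 − (0.0592/2)(0.544) = +0.334 V.

+0.334 V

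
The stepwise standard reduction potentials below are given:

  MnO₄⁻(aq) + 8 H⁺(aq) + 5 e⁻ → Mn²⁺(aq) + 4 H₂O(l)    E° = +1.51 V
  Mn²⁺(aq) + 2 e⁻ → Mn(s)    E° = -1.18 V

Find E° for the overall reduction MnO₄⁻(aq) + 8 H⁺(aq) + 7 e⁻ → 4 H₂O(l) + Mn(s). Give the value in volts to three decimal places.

+0.741 V

Since ΔG° = −nFE° is additive over sequential reductions, n₃E°₃ = n₁E°₁ + n₂E°₂.
E°₃ = (5×+1.51 + 2×-1.18) / 7 = (+5.190) / 7 = +0.741 V.
E° values themselves are not directly additive — weighting by electron count is essential.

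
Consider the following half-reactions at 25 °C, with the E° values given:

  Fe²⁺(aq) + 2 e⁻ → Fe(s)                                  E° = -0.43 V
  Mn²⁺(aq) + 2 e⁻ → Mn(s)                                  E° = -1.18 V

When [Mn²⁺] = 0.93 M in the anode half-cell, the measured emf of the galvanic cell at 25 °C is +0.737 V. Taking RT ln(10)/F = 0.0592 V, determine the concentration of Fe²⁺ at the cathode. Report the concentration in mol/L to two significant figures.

Fe²⁺/Fe is the cathode, Mn²⁺/Mn the anode: E°cell = +0.75 V, n = 2.
Overall reaction: Fe²⁺(aq) + Mn(s) → Fe(s) + Mn²⁺(aq); Q = [Mn²⁺]^1/[Fe²⁺]^1.
From E = E° − (0.0592/n) log Q: log Q = (E° − E)·n/0.0592 = (+0.75 − (+0.737))·2/0.0592 = 0.4392.
So 1·log[Fe²⁺] = 1·log(0.93) − log Q = -0.0315 − (0.4392) = -0.4707; [Fe²⁺] = 10^(-0.4707) ≈ 0.34 M.

0.34 M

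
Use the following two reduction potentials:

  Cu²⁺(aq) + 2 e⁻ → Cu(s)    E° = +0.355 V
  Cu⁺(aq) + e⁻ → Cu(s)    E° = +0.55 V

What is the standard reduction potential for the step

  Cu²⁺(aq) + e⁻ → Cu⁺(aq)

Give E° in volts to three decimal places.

+0.160 V

Sequential free energies add, so n₃E°₃ = n₁E°₁ + n₂E°₂.
With n₃ = 2, and the known step contributing 1×(+0.55) V, the unknown satisfies 1·E° = 2×(+0.355) − 1×(+0.55) = +0.160.
E° = +0.160 / 1 = +0.160 V.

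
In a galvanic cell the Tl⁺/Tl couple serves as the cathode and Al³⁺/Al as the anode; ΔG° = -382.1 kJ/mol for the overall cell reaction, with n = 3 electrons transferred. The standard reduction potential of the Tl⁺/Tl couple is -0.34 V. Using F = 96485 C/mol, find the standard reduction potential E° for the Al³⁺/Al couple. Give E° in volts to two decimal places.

-1.66 V

E°cell = −ΔG°/(nF) = −(-382.1×10³)/((3)(96485)) = +1.320 V.
Since Tl⁺/Tl is the cathode and Al³⁺/Al the anode, E°cell = E°(Tl⁺/Tl) − E°(Al³⁺/Al).
So E°(Al³⁺/Al) = E°(Tl⁺/Tl) − E°cell = (-0.34) − (+1.320) = -1.66 V.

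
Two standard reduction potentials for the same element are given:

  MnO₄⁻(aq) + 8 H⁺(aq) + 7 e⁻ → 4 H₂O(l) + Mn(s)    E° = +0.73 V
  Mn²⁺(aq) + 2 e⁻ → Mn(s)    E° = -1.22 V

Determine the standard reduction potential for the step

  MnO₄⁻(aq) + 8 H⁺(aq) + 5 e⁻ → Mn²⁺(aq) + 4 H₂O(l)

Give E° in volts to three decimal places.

+1.510 V

Sequential free energies add, so n₃E°₃ = n₁E°₁ + n₂E°₂.
With n₃ = 7, and the known step contributing 2×(-1.22) V, the unknown satisfies 5·E° = 7×(+0.73) − 2×(-1.22) = +7.550.
E° = +7.550 / 5 = +1.510 V.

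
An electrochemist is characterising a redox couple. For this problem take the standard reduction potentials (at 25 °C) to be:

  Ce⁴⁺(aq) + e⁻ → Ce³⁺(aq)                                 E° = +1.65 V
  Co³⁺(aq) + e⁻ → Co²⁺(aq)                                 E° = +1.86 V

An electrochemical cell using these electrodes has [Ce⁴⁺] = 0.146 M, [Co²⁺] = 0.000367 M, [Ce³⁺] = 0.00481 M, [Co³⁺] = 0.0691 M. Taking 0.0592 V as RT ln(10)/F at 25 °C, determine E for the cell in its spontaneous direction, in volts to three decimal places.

Co³⁺/Co²⁺ is the cathode (higher E°), Ce⁴⁺/Ce³⁺ the anode: E°cell = +1.86 − (+1.65) = +0.21 V, n = 1.
Overall: Co³⁺(aq) + Ce³⁺(aq) → Co²⁺(aq) + Ce⁴⁺(aq)
Q = [Co²⁺]·[Ce⁴⁺] / ([Co³⁺]·[Ce³⁺]); log Q = -0.793.
E = E° − (0.0592/n) log Q = +0.21 − (0.0592/1)(-0.793) = +0.257 V.

+0.257 V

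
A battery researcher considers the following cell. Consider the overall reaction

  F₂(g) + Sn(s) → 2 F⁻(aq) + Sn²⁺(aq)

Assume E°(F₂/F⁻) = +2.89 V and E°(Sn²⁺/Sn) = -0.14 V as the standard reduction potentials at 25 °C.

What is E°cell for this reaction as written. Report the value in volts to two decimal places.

The F₂/F⁻ couple has the higher reduction potential, so it is the cathode; Sn²⁺/Sn is oxidised at the anode.
E°cell = E°(cathode) − E°(anode) = (+2.89) − (-0.14) = +3.03 V.

+3.03 V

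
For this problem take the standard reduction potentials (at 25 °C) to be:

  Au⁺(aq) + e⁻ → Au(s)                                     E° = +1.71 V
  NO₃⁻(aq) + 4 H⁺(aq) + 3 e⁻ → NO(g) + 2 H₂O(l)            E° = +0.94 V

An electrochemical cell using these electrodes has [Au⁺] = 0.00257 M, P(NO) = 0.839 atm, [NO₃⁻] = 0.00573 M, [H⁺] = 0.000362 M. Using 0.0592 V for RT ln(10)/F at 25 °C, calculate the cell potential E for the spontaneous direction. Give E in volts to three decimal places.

Au⁺/Au is the cathode (higher E°), NO₃⁻/NO the anode: E°cell = +1.71 − (+0.94) = +0.77 V, n = 3.
Overall: 3 Au⁺(aq) + NO(g) + 2 H₂O(l) → 3 Au(s) + NO₃⁻(aq) + 4 H⁺(aq)
Q = [NO₃⁻]·[H⁺]^4 / ([Au⁺]^3·P(NO)); log Q = -8.161.
E = E° − (0.0592/n) log Q = +0.77 − (0.0592/3)(-8.161) = +0.931 V.

+0.931 V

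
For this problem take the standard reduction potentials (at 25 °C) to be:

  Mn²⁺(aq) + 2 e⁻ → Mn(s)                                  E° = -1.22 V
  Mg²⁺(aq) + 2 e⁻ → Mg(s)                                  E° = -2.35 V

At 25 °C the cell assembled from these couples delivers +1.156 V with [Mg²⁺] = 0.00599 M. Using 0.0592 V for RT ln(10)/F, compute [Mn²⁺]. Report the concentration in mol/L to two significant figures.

0.045 M

Mn²⁺/Mn is the cathode, Mg²⁺/Mg the anode: E°cell = +1.13 V, n = 2.
Overall reaction: Mn²⁺(aq) + Mg(s) → Mn(s) + Mg²⁺(aq); Q = [Mg²⁺]^1/[Mn²⁺]^1.
From E = E° − (0.0592/n) log Q: log Q = (E° − E)·n/0.0592 = (+1.13 − (+1.156))·2/0.0592 = -0.8784.
So 1·log[Mn²⁺] = 1·log(0.00599) − log Q = -2.2226 − (-0.8784) = -1.3442; [Mn²⁺] = 10^(-1.3442) ≈ 0.045 M.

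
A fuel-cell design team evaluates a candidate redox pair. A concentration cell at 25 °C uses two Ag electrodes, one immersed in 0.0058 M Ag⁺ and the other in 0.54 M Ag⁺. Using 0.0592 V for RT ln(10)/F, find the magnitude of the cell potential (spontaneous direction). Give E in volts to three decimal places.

For a concentration cell E°cell = 0. The 0.54 M side is the cathode (reduction is favoured where [Ag⁺] is higher).
With n = 1, E = −(0.0592/1) log([Ag⁺]ₐₙ/[Ag⁺]꜀ₐₜ) = −(0.0592/1) log(0.0058/0.54) = −(0.0592/1)(-1.969) = +0.117 V.

+0.117 V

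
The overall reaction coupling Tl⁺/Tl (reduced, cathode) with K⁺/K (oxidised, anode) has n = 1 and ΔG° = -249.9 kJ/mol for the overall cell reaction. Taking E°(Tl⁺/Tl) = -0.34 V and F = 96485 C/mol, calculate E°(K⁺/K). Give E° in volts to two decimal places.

E°cell = −ΔG°/(nF) = −(-249.9×10³)/((1)(96485)) = +2.590 V.
Since Tl⁺/Tl is the cathode and K⁺/K the anode, E°cell = E°(Tl⁺/Tl) − E°(K⁺/K).
So E°(K⁺/K) = E°(Tl⁺/Tl) − E°cell = (-0.34) − (+2.590) = -2.93 V.

-2.93 V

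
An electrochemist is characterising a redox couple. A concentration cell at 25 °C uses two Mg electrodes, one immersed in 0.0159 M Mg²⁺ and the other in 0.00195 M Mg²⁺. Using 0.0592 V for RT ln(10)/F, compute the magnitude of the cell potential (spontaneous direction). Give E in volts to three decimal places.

+0.027 V

For a concentration cell E°cell = 0. The 0.0159 M side is the cathode (reduction is favoured where [Mg²⁺] is higher).
With n = 2, E = −(0.0592/2) log([Mg²⁺]ₐₙ/[Mg²⁺]꜀ₐₜ) = −(0.0592/2) log(0.00195/0.0159) = −(0.0592/2)(-0.911) = +0.027 V.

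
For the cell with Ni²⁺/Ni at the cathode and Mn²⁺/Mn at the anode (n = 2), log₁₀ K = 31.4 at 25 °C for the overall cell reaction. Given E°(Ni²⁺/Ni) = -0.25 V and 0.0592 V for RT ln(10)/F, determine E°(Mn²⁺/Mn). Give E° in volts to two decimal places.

-1.18 V

E°cell = (0.0592/n)·log K = (0.0592/2)(31.4) = +0.929 V.
Since Ni²⁺/Ni is the cathode and Mn²⁺/Mn the anode, E°cell = E°(Ni²⁺/Ni) − E°(Mn²⁺/Mn).
So E°(Mn²⁺/Mn) = E°(Ni²⁺/Ni) − E°cell = (-0.25) − (+0.929) = -1.18 V.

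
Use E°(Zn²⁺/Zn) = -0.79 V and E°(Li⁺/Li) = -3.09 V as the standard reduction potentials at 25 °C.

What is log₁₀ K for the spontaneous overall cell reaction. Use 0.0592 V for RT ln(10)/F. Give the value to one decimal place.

Cathode: Zn²⁺/Zn; anode: Li⁺/Li. E°cell = +2.30 V, n = 2.
log K = nE°cell / 0.0592 = (2)(+2.30) / 0.0592 = 77.7.

77.7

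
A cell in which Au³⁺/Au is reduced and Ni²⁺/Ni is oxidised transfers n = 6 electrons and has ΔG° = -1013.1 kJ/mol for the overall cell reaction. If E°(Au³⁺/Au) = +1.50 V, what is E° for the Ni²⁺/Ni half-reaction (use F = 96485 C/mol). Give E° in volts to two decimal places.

E°cell = −ΔG°/(nF) = −(-1013.1×10³)/((6)(96485)) = +1.750 V.
Since Au³⁺/Au is the cathode and Ni²⁺/Ni the anode, E°cell = E°(Au³⁺/Au) − E°(Ni²⁺/Ni).
So E°(Ni²⁺/Ni) = E°(Au³⁺/Au) − E°cell = (+1.50) − (+1.750) = -0.25 V.

-0.25 V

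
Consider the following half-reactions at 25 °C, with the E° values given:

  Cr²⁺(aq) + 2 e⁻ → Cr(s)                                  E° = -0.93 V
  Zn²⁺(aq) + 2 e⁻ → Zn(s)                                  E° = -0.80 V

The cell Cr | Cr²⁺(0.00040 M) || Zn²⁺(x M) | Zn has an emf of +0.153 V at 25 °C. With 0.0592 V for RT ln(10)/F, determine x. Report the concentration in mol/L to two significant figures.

0.0024 M

Zn²⁺/Zn is the cathode, Cr²⁺/Cr the anode: E°cell = +0.13 V, n = 2.
Overall reaction: Zn²⁺(aq) + Cr(s) → Zn(s) + Cr²⁺(aq); Q = [Cr²⁺]^1/[Zn²⁺]^1.
From E = E° − (0.0592/n) log Q: log Q = (E° − E)·n/0.0592 = (+0.13 − (+0.153))·2/0.0592 = -0.7770.
So 1·log[Zn²⁺] = 1·log(0.0004) − log Q = -3.3979 − (-0.7770) = -2.6209; [Zn²⁺] = 10^(-2.6209) ≈ 0.0024 M.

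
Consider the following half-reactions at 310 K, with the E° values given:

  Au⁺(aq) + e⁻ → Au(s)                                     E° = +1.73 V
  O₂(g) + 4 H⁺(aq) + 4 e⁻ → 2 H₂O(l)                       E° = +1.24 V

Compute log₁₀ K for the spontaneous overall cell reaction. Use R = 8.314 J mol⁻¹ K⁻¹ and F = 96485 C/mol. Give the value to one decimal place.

31.9

Cathode: Au⁺/Au; anode: O₂/H₂O. E°cell = (+1.73) − (+1.24) = +0.49 V, with n = 4.
ΔG° = −nFE° = −RT ln K, so ln K = nFE°/(RT) = (4)(96485)(+0.49) / ((8.314)(310)) = 73.374.
log₁₀ K = 73.374 / ln 10 = 31.9.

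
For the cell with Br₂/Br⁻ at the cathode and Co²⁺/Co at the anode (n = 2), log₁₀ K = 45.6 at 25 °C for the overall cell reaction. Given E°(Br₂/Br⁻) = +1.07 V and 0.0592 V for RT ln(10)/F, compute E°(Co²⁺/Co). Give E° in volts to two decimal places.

E°cell = (0.0592/n)·log K = (0.0592/2)(45.6) = +1.350 V.
Since Br₂/Br⁻ is the cathode and Co²⁺/Co the anode, E°cell = E°(Br₂/Br⁻) − E°(Co²⁺/Co).
So E°(Co²⁺/Co) = E°(Br₂/Br⁻) − E°cell = (+1.07) − (+1.350) = -0.28 V.

-0.28 V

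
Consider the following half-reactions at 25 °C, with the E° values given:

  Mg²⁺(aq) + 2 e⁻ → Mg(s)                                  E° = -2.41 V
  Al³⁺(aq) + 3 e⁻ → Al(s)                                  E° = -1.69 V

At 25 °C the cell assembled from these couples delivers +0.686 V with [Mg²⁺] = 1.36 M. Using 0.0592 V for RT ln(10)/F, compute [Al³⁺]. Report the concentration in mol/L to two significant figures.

0.030 M

Al³⁺/Al is the cathode, Mg²⁺/Mg the anode: E°cell = +0.72 V, n = 6.
Overall reaction: 2 Al³⁺(aq) + 3 Mg(s) → 2 Al(s) + 3 Mg²⁺(aq); Q = [Mg²⁺]^3/[Al³⁺]^2.
From E = E° − (0.0592/n) log Q: log Q = (E° − E)·n/0.0592 = (+0.72 − (+0.686))·6/0.0592 = 3.4459.
So 2·log[Al³⁺] = 3·log(1.36) − log Q = 0.4006 − (3.4459) = -3.0453; log[Al³⁺] = -3.0453 / 2 = -1.5227; [Al³⁺] = 10^(-1.5227) ≈ 0.030 M.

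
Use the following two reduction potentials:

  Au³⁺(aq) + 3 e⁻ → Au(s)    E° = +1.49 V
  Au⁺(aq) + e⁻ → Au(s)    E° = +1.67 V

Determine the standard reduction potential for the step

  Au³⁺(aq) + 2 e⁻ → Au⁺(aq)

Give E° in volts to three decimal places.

Sequential free energies add, so n₃E°₃ = n₁E°₁ + n₂E°₂.
With n₃ = 3, and the known step contributing 1×(+1.67) V, the unknown satisfies 2·E° = 3×(+1.49) − 1×(+1.67) = +2.800.
E° = +2.800 / 2 = +1.400 V.

+1.400 V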